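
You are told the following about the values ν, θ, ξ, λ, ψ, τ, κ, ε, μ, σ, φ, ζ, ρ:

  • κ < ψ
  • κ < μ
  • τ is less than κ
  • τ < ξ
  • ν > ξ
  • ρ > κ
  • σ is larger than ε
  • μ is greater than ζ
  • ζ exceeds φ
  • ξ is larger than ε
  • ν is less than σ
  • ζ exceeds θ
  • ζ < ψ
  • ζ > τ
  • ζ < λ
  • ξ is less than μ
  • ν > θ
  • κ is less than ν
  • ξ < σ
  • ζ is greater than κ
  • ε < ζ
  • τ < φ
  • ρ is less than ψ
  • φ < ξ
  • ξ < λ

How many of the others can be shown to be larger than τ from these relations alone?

10

The elements the relations force above τ are κ, φ, ξ, ζ, ρ, ψ, ν, σ, λ, μ — no chain reaches any other.
That is 10.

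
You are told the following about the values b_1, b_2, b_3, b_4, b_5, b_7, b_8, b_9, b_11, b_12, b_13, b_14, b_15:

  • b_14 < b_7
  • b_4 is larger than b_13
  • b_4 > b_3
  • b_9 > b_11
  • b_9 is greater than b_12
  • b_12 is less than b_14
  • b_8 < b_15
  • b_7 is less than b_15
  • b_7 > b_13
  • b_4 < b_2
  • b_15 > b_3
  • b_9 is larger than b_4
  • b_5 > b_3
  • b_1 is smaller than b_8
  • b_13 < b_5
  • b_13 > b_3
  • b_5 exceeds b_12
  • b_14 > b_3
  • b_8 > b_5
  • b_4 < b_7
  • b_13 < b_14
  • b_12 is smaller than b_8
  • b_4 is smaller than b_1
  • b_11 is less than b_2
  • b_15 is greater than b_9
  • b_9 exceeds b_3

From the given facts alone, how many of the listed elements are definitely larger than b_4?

6

Directly above b_4: b_9, b_1, b_2, b_7.
One step further: b_8, b_15 (6 so far).
No other element is forced above b_4 by the given relations, so the count is 6.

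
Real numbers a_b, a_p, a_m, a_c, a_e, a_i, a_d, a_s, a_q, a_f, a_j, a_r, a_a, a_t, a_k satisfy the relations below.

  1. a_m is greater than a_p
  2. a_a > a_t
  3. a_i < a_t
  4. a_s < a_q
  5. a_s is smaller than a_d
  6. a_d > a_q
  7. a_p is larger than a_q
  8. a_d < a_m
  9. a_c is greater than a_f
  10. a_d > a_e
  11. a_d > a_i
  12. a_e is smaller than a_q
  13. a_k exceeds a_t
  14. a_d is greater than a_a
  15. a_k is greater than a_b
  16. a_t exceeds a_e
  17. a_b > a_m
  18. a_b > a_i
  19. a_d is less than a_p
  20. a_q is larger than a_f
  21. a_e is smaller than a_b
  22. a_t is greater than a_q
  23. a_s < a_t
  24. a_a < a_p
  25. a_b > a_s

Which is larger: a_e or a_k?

a_k

Link the given pairs in sequence: a_e < a_q; a_q < a_t; a_t < a_a; a_a < a_d; a_d < a_p; a_p < a_m; a_m < a_b; a_b < a_k.
Together: a_e < a_q < a_t < a_a < a_d < a_p < a_m < a_b < a_k.
So a_e < a_k; a_k is the larger of the two.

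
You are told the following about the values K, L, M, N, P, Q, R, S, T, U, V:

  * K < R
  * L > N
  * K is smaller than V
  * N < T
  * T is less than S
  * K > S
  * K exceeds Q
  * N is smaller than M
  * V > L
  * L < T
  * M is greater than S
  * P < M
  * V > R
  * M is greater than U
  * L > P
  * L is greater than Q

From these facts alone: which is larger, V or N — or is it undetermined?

V

N < L and L < T give N < T.
Then T < S extends the chain to S.
Then S < K extends the chain to K.
Then K < R extends the chain to R.
Then R < V extends the chain to V.
So V is larger.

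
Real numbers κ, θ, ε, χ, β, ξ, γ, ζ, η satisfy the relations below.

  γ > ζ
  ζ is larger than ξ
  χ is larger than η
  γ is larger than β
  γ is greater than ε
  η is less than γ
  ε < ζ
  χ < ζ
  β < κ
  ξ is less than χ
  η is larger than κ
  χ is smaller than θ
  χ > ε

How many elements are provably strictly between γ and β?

The relations place β below γ. An element lies strictly between them when it is forced above β and also forced below γ.
Above β: {κ, η, χ, ζ, θ}. Below γ: {ε, ξ, κ, η, χ, ζ}.
Intersection: {κ, η, χ, ζ} — 4.

4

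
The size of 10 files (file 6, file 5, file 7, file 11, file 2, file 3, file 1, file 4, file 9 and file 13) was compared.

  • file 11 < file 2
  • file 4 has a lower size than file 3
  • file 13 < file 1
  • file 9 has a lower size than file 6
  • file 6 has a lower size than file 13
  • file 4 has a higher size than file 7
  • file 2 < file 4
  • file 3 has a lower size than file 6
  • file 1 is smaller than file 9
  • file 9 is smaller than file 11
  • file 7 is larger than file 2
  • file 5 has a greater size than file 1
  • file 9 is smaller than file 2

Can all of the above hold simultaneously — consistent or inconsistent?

inconsistent

We have file 1 < file 9 stated directly, yet also file 9 < file 11 < file 2 < file 7 < file 4 < file 3 < file 6 < file 13 < file 1 by chaining the others — so file 9 < file 1. Contradiction.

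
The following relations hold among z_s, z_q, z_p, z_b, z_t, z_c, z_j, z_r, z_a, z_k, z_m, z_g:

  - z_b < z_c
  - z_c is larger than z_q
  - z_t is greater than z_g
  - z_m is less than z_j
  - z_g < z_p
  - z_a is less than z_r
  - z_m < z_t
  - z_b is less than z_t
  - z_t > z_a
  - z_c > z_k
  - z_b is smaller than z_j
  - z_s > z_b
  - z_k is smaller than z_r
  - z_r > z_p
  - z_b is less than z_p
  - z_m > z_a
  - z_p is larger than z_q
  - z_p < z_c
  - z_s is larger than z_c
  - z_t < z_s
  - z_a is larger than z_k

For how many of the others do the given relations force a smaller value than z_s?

9

From z_s the given relations immediately reach z_b, z_t, z_c.
From those, z_k, z_a, z_g, z_q, z_p, z_m — 9 in total.
Nothing else is reachable below z_s; 9 in all.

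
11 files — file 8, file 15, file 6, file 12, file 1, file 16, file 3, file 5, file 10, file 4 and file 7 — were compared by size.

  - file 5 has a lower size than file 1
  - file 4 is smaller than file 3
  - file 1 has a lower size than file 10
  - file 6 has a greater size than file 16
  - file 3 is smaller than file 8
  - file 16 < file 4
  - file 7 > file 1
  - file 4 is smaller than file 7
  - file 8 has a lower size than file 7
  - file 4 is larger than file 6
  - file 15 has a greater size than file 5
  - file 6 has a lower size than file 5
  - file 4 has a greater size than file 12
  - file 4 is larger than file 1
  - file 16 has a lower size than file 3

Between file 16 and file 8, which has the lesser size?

file 16 < file 6 < file 5 < file 1 < file 4 < file 3 < file 8, by transitivity through file 6, file 5, file 1, file 4, file 3.
So file 16 < file 8; file 16 is the smaller of the two.

file 16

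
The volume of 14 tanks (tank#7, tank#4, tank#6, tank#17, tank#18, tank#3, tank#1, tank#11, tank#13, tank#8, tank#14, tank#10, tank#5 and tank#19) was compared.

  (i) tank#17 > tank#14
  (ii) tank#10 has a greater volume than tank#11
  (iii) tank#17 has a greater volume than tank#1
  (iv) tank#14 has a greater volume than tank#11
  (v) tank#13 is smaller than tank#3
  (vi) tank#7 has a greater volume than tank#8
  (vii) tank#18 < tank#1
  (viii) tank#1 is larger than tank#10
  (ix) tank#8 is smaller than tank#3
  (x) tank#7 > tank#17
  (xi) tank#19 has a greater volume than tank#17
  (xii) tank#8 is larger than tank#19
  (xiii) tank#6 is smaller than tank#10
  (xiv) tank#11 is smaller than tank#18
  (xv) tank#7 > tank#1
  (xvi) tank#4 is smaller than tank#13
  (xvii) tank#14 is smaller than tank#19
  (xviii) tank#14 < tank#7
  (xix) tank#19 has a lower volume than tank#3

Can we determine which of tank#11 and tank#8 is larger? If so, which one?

The relevant relations are tank#11 < tank#14; tank#14 < tank#17; tank#17 < tank#19; tank#19 < tank#8.
Chaining these gives tank#11 < tank#14 < tank#17 < tank#19 < tank#8.
So tank#8 is larger.

tank#8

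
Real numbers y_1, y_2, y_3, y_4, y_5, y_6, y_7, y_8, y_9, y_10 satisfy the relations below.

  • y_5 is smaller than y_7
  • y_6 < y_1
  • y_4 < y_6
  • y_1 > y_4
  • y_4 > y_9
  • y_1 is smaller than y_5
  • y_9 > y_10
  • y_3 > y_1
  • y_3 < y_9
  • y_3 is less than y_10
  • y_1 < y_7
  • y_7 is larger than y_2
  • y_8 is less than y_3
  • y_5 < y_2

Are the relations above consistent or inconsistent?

We have y_1 < y_3 stated directly, yet also y_3 < y_10 < y_9 < y_4 < y_6 < y_1 by chaining the others — so y_3 < y_1. Contradiction.

inconsistent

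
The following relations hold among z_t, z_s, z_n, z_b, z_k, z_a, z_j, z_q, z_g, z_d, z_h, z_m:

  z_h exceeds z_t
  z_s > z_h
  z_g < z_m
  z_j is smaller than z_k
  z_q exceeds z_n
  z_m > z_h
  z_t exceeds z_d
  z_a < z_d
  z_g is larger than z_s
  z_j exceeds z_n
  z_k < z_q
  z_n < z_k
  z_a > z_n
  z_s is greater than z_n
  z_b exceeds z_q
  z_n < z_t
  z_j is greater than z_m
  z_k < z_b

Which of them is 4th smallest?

z_t

Piecing the relations together gives one ordering: z_n < z_a < z_d < z_t < z_h < z_s < z_g < z_m < z_j < z_k < z_q < z_b.
Counting 4 from the smallest end gives z_t.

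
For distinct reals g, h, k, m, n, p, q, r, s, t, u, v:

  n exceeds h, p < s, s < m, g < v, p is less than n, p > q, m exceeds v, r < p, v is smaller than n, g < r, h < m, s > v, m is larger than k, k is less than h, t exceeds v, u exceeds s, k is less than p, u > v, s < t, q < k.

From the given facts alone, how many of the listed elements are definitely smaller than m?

8

From m the given relations immediately reach v, k, h, s.
From those, g, q, p — 7 in total.
From those, r — 8 in total.
No other element is forced below m by the given relations, so the count is 8.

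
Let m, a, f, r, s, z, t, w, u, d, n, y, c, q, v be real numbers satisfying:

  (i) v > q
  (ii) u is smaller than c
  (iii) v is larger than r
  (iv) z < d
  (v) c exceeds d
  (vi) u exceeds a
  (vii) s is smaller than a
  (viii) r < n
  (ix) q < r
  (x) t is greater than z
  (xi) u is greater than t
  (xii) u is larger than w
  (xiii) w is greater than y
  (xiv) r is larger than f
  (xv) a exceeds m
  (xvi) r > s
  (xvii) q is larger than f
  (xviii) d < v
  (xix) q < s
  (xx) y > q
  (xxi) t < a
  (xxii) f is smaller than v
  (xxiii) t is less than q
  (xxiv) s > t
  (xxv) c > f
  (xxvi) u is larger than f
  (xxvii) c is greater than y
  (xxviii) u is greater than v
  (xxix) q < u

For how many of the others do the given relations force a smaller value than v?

7

The elements the relations force below v are z, d, t, f, q, s, r — no chain reaches any other.
That is 7.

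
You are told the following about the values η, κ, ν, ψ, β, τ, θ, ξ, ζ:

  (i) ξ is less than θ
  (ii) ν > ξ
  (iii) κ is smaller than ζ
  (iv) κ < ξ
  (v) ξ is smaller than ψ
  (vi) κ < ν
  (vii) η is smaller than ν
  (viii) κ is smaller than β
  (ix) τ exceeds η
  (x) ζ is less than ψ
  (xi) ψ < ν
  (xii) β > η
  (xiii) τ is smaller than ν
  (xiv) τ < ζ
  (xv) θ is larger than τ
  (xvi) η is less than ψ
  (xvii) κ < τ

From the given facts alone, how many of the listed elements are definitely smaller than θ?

The elements the relations force below θ are κ, η, ξ, τ — no chain reaches any other.
That is 4.

4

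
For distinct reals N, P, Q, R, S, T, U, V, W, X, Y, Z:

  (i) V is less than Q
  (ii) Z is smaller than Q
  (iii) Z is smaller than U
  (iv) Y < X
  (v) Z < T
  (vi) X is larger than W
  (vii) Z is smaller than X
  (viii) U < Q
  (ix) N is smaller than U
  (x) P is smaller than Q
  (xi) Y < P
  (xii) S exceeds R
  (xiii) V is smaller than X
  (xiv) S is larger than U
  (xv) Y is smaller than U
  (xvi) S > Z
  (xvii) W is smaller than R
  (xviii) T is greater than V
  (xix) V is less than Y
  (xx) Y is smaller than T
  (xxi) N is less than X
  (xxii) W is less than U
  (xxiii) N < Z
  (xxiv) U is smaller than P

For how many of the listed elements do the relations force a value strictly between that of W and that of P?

1

Chaining upward from W reaches: R, X, U, Q, S.
Chaining downward from P reaches: V, N, Y, Z, U.
Strictly between W and P are those in both lists: U — 1 element.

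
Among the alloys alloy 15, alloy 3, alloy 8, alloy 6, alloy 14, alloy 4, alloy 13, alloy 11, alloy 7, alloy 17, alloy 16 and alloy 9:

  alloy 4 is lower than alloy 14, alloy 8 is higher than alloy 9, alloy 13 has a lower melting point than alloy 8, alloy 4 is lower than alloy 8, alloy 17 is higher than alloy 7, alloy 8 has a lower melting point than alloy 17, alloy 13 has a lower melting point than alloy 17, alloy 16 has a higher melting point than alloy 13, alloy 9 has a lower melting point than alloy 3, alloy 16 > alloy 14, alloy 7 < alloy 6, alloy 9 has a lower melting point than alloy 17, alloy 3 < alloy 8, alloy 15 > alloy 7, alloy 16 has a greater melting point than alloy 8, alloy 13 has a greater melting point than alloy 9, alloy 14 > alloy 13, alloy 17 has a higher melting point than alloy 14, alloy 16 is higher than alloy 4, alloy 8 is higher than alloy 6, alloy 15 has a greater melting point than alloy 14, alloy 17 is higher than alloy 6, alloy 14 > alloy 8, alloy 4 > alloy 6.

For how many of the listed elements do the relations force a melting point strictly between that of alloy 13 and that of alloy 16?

The relations place alloy 13 below alloy 16. An element lies strictly between them when it is forced above alloy 13 and also forced below alloy 16.
Above alloy 13: {alloy 8, alloy 14, alloy 15, alloy 17}. Below alloy 16: {alloy 9, alloy 7, alloy 6, alloy 4, alloy 3, alloy 8, alloy 14}.
Intersection: {alloy 8, alloy 14} — 2.

2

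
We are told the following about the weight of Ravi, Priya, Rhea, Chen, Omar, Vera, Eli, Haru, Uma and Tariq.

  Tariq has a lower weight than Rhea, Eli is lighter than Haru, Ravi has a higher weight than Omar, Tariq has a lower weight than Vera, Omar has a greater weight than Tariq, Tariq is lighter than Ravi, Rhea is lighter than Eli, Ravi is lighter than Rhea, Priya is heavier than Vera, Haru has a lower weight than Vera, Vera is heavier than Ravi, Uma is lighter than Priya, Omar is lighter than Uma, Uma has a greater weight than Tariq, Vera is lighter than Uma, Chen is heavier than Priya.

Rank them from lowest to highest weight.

Tariq < Omar < Ravi < Rhea < Eli < Haru < Vera < Uma < Priya < Chen

Each adjacent pair is fixed by a given relation: Tariq < Omar; Omar < Ravi; Ravi < Rhea; Rhea < Eli; Eli < Haru; Haru < Vera; Vera < Uma; Uma < Priya; Priya < Chen. Chaining them end to end gives the full order.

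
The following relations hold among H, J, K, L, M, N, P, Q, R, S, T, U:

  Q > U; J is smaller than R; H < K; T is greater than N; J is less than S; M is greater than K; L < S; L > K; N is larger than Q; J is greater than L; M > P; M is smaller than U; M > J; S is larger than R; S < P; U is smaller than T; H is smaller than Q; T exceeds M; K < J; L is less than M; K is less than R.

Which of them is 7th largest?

S

The consecutive relations fix a unique order: H < K < L < J < R < S < P < M < U < Q < N < T.
The 7th largest is S.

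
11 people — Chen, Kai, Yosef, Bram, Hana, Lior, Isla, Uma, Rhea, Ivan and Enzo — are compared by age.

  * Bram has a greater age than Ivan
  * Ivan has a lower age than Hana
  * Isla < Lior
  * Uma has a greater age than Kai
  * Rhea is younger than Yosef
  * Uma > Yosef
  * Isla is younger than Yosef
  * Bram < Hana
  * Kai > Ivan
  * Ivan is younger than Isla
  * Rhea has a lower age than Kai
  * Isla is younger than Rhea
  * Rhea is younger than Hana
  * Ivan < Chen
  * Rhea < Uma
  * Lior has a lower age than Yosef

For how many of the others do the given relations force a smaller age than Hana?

From Hana the given relations immediately reach Ivan, Bram, Rhea.
From those, Isla — 4 in total.
Nothing else is reachable below Hana; 4 in all.

4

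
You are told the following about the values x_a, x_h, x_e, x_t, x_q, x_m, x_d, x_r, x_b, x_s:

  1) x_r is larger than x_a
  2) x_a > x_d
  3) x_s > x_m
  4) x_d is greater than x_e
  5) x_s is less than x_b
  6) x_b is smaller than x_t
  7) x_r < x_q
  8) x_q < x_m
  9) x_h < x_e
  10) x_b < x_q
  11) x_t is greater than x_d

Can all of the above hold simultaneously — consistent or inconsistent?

We have x_b < x_q stated directly, yet also x_q < x_m < x_s < x_b by chaining the others — so x_q < x_b. Contradiction.

inconsistent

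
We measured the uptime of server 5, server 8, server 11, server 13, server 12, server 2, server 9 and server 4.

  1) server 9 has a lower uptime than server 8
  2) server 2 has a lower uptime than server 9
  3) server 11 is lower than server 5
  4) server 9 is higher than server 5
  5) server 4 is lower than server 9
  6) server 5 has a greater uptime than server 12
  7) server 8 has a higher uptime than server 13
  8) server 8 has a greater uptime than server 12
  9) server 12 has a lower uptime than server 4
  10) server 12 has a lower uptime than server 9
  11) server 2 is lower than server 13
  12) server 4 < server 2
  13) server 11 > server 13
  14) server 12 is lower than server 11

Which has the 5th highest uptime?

Chaining the given pairs: server 12 < server 4 < server 2 < server 13 < server 11 < server 5 < server 9 < server 8.
The 5th largest is server 13.

server 13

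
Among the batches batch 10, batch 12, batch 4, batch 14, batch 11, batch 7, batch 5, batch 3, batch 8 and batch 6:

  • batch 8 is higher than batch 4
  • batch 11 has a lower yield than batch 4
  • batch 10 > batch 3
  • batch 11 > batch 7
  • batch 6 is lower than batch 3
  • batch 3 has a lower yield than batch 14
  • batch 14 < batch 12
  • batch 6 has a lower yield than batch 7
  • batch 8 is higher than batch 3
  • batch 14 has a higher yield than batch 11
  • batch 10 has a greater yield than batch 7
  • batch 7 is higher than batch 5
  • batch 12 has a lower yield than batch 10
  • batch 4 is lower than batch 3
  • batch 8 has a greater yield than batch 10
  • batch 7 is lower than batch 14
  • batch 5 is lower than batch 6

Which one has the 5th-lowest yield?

The consecutive relations fix a unique order: batch 5 < batch 6 < batch 7 < batch 11 < batch 4 < batch 3 < batch 14 < batch 12 < batch 10 < batch 8.
Counting 5 from the smallest end gives batch 4.

batch 4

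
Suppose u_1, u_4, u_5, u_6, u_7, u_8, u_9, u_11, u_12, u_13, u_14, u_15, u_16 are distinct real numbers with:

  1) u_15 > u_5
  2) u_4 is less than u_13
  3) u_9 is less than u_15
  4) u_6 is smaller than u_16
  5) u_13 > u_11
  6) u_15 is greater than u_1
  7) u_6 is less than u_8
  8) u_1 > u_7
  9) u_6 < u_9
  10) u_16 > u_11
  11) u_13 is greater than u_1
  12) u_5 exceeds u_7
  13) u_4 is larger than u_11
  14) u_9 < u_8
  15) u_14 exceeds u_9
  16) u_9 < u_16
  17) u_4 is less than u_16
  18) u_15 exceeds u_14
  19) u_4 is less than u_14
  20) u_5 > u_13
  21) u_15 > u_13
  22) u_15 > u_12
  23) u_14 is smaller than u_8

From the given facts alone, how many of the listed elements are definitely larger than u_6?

The elements the relations force above u_6 are u_9, u_16, u_14, u_8, u_15 — no chain reaches any other.
That is 5.

5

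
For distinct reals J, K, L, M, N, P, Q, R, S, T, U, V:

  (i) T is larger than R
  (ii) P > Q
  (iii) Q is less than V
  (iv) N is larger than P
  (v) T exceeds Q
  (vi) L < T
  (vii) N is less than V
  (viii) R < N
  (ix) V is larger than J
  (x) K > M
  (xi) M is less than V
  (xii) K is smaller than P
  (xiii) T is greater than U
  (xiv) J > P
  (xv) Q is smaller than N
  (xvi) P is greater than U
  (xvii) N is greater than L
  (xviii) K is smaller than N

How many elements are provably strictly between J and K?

1

The relations place K below J. An element lies strictly between them when it is forced above K and also forced below J.
Above K: {P, N, V}. Below J: {Q, U, M, P}.
Intersection: {P} — 1.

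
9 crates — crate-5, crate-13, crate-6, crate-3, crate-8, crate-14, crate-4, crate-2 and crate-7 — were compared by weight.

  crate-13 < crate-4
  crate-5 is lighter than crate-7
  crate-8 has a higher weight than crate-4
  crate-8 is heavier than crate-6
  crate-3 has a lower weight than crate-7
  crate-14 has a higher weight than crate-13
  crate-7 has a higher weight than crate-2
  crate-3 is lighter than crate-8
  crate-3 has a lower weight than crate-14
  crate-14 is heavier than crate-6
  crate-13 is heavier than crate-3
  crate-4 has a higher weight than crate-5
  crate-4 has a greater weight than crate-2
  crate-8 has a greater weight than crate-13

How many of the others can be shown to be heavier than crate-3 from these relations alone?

5

From crate-3 the given relations immediately reach crate-13, crate-14, crate-7, crate-8.
From those, crate-4 — 5 in total.
No other element is forced above crate-3 by the given relations, so the count is 5.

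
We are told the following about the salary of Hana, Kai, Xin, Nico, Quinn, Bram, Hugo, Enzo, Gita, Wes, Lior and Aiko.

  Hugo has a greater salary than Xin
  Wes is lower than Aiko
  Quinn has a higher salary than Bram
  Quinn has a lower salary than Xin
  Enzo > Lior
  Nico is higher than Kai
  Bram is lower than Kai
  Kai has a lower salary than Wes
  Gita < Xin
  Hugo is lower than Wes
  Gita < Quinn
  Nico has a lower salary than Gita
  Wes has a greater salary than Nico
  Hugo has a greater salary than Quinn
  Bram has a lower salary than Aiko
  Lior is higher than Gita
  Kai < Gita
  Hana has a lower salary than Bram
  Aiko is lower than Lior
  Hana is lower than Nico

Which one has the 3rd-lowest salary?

Kai

Piecing the relations together gives one ordering: Hana < Bram < Kai < Nico < Gita < Quinn < Xin < Hugo < Wes < Aiko < Lior < Enzo.
The 3rd smallest is Kai.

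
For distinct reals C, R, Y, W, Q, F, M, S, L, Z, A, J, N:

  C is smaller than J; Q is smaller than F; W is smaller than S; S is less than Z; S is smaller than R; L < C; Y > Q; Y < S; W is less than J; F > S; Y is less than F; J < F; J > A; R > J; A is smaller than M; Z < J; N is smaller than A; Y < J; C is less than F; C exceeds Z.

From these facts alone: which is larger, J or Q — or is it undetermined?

The relevant relations are Q < Y; Y < S; S < Z; Z < C; C < J.
Chaining these gives Q < Y < S < Z < C < J.
So J is larger.

J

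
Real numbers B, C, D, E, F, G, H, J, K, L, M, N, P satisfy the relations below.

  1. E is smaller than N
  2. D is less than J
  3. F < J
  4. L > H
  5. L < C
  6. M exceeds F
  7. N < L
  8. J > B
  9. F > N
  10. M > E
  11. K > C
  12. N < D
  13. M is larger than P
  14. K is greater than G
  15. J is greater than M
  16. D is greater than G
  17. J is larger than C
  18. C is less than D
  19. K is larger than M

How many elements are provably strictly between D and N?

2

The relations place N below D. An element lies strictly between them when it is forced above N and also forced below D.
Above N: {L, F, C, M, J, K}. Below D: {E, H, L, G, C}.
Intersection: {L, C} — 2.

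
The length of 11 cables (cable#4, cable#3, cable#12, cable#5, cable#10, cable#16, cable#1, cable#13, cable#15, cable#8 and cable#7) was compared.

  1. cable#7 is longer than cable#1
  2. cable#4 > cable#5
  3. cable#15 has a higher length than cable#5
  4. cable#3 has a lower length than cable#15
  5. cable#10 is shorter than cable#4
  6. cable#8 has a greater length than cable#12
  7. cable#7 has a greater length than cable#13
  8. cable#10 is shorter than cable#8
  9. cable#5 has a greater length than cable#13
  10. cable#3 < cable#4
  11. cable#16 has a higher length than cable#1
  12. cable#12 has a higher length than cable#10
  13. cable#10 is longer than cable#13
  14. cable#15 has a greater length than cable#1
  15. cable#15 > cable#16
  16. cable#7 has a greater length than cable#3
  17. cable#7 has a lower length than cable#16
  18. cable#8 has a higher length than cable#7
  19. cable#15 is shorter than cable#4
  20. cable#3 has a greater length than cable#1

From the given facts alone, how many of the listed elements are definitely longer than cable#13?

8

Directly above cable#13: cable#5, cable#7, cable#10.
One step further: cable#16, cable#12, cable#15, cable#4, cable#8 (8 so far).
Nothing else is reachable above cable#13; 8 in all.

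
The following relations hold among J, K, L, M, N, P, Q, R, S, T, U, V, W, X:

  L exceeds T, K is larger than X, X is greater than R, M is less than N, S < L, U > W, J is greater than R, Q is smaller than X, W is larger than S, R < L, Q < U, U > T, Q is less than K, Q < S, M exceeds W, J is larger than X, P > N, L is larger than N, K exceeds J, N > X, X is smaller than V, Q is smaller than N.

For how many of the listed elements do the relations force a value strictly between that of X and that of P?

1

The relations place X below P. An element lies strictly between them when it is forced above X and also forced below P.
Above X: {J, N, V, K, L}. Below P: {Q, R, S, W, M, N}.
Intersection: {N} — 1.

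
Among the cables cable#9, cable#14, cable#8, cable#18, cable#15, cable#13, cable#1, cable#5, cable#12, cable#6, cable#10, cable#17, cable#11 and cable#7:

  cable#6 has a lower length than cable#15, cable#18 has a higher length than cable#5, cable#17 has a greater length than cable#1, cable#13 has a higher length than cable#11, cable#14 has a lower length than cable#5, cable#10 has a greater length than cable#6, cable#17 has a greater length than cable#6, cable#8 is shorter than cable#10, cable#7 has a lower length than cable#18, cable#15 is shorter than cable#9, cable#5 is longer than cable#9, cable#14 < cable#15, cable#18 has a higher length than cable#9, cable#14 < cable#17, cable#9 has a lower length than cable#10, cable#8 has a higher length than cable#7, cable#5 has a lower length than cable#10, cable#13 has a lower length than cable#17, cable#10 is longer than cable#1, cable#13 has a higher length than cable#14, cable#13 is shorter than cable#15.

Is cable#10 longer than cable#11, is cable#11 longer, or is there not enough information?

The relevant relations are cable#11 < cable#13; cable#13 < cable#15; cable#15 < cable#9; cable#9 < cable#5; cable#5 < cable#10.
Together: cable#11 < cable#13 < cable#15 < cable#9 < cable#5 < cable#10.
So cable#10 is longer.

cable#10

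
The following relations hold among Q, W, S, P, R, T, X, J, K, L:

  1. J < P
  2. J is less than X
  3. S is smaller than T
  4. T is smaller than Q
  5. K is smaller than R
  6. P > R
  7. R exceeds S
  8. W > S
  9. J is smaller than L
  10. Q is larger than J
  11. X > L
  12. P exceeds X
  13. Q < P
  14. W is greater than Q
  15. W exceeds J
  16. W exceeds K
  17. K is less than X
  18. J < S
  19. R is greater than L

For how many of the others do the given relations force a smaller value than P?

8

From P the given relations immediately reach J, R, X, Q.
From those, K, S, T, L — 8 in total.
No other element is forced below P by the given relations, so the count is 8.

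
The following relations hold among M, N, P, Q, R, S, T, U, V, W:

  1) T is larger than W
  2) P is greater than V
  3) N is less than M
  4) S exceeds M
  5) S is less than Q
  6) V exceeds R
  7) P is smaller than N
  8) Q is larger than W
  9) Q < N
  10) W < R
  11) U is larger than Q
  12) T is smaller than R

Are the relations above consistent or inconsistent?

We have Q < N stated directly, yet also N < M < S < Q by chaining the others — so N < Q. Contradiction.

inconsistent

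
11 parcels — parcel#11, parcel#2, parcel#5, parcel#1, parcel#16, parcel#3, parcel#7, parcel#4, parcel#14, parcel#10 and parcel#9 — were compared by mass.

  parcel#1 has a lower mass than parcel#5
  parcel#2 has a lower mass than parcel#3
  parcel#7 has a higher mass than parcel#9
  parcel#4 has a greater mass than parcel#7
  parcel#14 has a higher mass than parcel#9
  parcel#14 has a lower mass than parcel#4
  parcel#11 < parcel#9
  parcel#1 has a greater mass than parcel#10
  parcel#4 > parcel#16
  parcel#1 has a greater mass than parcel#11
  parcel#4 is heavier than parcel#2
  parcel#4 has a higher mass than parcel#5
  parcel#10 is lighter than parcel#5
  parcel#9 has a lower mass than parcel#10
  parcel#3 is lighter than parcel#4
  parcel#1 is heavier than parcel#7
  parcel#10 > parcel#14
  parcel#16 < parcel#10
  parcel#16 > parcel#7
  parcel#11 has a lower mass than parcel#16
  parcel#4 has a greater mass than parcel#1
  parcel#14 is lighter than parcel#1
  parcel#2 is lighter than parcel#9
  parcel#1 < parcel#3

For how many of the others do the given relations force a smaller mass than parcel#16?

4

The elements the relations force below parcel#16 are parcel#11, parcel#2, parcel#9, parcel#7 — no chain reaches any other.
That is 4.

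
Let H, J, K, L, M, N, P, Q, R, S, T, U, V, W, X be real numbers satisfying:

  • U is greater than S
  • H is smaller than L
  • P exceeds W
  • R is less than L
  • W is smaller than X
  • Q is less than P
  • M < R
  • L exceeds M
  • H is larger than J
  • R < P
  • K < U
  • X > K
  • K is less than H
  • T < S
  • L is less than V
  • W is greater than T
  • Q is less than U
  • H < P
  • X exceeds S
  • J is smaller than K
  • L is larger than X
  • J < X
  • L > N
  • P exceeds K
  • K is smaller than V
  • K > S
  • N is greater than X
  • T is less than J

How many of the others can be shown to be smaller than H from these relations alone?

From H the given relations immediately reach J, K.
From those, T, S — 4 in total.
Nothing else is reachable below H; 4 in all.

4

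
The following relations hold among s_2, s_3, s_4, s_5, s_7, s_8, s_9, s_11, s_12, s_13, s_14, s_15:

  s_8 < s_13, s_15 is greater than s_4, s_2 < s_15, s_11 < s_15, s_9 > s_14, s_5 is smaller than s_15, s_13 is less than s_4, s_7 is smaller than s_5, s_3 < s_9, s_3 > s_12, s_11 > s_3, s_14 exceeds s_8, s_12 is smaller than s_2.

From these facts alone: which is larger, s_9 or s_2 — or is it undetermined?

undetermined

Following every chain through s_2: above s_2 we get s_15; below s_2 we get s_12.
s_9 is not reached, and no chain runs the other way from s_9 to s_2.
So the given relations leave the order of s_2 and s_9 undetermined.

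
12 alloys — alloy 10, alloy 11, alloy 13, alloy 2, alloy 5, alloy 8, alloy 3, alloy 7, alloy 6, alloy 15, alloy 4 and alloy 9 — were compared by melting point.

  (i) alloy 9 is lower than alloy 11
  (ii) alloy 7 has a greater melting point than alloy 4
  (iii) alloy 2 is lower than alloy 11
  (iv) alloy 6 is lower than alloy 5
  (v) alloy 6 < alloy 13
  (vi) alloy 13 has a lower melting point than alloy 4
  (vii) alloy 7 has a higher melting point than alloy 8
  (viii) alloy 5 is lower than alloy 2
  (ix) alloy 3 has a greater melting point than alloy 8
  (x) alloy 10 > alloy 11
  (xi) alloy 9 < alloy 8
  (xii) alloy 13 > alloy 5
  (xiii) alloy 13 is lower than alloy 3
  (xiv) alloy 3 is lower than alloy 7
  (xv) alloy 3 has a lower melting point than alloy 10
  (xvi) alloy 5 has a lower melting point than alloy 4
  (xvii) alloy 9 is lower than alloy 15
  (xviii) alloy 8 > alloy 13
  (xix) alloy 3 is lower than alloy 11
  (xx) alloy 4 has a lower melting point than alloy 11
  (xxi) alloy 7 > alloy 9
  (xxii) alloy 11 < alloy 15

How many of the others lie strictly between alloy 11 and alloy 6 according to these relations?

6

The relations place alloy 6 below alloy 11. An element lies strictly between them when it is forced above alloy 6 and also forced below alloy 11.
Above alloy 6: {alloy 5, alloy 13, alloy 8, alloy 3, alloy 4, alloy 7, alloy 2, alloy 15, alloy 10}. Below alloy 11: {alloy 9, alloy 5, alloy 13, alloy 8, alloy 3, alloy 4, alloy 2}.
Intersection: {alloy 5, alloy 13, alloy 8, alloy 3, alloy 4, alloy 2} — 6.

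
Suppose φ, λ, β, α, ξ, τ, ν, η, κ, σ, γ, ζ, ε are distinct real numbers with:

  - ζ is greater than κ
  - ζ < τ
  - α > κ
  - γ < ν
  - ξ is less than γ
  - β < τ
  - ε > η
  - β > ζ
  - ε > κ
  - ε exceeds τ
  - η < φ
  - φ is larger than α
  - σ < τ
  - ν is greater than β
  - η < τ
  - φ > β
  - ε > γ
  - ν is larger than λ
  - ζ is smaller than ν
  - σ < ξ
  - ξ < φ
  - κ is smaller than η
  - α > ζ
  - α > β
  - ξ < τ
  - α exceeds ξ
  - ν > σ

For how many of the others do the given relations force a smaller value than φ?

7

From φ the given relations immediately reach η, ξ, β, α.
From those, σ, κ, ζ — 7 in total.
No other element is forced below φ by the given relations, so the count is 7.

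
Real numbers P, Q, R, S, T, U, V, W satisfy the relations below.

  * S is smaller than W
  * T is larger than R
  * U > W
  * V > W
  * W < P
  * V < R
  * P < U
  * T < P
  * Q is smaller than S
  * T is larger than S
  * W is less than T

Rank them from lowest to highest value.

Each adjacent pair is fixed by a given relation: Q < S; S < W; W < V; V < R; R < T; T < P; P < U. Chaining them end to end gives the full order.

Q < S < W < V < R < T < P < U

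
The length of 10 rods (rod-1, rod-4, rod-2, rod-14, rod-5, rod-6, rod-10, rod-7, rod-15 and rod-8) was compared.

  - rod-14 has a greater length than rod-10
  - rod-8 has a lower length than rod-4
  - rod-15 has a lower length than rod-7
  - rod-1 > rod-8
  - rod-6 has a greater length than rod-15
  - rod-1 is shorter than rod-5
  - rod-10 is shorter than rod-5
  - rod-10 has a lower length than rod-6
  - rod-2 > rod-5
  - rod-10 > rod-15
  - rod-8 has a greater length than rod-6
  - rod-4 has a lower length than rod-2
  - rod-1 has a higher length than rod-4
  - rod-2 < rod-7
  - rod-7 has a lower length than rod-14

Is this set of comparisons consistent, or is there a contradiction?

The single ordering rod-15 < rod-10 < rod-6 < rod-8 < rod-4 < rod-1 < rod-5 < rod-2 < rod-7 < rod-14 satisfies every listed relation, so no contradiction arises.

consistent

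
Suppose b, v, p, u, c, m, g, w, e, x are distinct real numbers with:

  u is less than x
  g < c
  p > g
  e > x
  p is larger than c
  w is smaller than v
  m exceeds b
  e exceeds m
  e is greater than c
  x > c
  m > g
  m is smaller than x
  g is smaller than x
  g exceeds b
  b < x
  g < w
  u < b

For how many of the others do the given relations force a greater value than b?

Directly above b: g, m, x.
One step further: w, c, p, e (7 so far).
One step further: v (8 so far).
No other element is forced above b by the given relations, so the count is 8.

8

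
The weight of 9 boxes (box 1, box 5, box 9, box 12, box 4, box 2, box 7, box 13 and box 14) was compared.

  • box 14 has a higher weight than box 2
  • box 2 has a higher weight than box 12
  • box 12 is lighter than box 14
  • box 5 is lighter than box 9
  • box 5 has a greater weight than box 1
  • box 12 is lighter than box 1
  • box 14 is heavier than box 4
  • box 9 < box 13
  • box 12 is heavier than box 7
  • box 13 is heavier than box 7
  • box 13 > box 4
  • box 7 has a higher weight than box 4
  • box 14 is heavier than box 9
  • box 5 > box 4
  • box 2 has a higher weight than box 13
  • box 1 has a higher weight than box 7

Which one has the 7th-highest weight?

box 12

Chaining the given pairs: box 4 < box 7 < box 12 < box 1 < box 5 < box 9 < box 13 < box 2 < box 14.
Counting 7 from the largest end gives box 12.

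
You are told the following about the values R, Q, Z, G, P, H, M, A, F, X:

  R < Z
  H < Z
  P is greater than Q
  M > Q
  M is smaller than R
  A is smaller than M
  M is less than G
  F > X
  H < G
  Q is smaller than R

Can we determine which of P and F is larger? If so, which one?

Following every chain through P: below P we get Q.
F is not reached, and no chain runs the other way from F to P.
So the given relations leave the order of P and F undetermined.

undetermined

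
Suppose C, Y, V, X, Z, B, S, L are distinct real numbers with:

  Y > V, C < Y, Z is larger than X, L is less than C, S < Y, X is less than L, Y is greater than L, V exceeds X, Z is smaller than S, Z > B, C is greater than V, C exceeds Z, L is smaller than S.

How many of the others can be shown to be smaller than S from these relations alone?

4

The elements the relations force below S are X, B, L, Z — no chain reaches any other.
That is 4.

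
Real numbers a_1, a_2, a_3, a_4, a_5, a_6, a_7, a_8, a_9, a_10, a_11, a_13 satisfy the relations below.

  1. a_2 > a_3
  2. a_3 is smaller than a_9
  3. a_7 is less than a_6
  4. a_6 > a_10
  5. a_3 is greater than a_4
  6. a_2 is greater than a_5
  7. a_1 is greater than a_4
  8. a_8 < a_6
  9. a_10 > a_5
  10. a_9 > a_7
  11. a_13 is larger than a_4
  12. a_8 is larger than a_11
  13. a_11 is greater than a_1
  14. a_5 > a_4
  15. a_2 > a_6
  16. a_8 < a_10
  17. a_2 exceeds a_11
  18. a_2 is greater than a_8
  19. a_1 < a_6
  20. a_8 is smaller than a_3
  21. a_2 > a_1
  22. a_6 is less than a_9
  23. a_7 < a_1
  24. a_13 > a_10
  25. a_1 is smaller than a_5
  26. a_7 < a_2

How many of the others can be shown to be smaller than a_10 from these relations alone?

6

The elements the relations force below a_10 are a_4, a_7, a_1, a_11, a_5, a_8 — no chain reaches any other.
That is 6.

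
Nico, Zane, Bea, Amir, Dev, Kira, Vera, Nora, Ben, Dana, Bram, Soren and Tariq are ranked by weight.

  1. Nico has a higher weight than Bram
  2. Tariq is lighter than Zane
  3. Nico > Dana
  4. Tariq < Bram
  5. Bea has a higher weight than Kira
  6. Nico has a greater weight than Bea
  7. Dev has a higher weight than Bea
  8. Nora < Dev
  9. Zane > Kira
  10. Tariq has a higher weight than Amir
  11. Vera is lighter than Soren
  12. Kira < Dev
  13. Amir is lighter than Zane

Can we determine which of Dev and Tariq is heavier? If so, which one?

undetermined

Following every chain through Tariq: above Tariq we get Zane, Bram, Nico; below Tariq we get Amir.
Dev is not reached, and no chain runs the other way from Dev to Tariq.
So the given relations leave the order of Tariq and Dev undetermined.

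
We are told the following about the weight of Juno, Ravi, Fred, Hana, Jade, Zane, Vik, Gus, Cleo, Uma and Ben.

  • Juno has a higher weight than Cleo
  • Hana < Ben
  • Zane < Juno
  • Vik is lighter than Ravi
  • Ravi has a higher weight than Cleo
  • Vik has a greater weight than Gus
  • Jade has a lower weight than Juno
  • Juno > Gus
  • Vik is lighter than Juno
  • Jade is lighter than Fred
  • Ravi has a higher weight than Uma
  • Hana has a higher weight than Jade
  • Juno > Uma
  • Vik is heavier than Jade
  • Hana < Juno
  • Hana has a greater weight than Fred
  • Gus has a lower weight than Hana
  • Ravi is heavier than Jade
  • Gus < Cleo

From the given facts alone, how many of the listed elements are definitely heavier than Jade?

6

From Jade the given relations immediately reach Fred, Hana, Vik, Juno, Ravi.
From those, Ben — 6 in total.
No other element is forced above Jade by the given relations, so the count is 6.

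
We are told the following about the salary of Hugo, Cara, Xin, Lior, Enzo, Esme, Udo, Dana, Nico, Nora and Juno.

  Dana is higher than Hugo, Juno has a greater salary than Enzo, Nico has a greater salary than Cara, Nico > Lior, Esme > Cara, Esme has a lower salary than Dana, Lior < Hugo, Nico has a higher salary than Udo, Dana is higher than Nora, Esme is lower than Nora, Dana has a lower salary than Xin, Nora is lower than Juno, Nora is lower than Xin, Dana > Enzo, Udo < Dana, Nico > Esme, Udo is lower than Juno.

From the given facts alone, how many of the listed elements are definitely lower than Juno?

The elements the relations force below Juno are Cara, Esme, Nora, Udo, Enzo — no chain reaches any other.
That is 5.

5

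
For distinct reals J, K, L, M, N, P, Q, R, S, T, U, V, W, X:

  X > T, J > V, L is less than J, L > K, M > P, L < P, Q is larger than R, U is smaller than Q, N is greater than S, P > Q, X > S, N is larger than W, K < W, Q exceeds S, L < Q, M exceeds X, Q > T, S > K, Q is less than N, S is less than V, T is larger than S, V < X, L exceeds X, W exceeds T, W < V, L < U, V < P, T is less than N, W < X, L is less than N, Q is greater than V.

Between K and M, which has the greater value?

M

Following the relations from K: K < S < T < W < V < X < L < U < Q < P < M.
So K < M; M is the larger of the two.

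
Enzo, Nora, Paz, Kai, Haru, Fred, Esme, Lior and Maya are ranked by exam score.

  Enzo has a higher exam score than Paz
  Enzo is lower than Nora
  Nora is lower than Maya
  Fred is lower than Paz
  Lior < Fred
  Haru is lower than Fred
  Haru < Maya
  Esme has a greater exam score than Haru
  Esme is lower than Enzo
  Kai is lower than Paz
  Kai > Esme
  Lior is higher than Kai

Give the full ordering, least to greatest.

Haru < Esme < Kai < Lior < Fred < Paz < Enzo < Nora < Maya

The consecutive links are each given: Haru < Esme; Esme < Kai; Kai < Lior; Lior < Fred; Fred < Paz; Paz < Enzo; Enzo < Nora; Nora < Maya.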